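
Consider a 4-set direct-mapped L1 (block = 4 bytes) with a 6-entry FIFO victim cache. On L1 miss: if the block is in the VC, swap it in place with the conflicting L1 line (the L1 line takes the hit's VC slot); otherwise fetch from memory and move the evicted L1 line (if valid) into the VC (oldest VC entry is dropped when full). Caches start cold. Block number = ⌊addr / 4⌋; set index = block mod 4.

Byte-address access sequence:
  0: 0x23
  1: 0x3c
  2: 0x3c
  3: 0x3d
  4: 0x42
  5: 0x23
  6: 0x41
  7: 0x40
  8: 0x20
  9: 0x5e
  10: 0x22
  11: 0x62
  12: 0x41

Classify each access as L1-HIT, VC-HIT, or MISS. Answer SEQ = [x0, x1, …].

  [0] addr=0x23 blk=8 s=0: MISS | VC []
  [1] addr=0x3c blk=15 s=3: MISS | VC []
  [2] addr=0x3c blk=15 s=3: L1-HIT | VC []
  [3] addr=0x3d blk=15 s=3: L1-HIT | VC []
  [4] addr=0x42 blk=16 s=0: MISS | VC [8]
  [5] addr=0x23 blk=8 s=0: VC-HIT | VC [16]
  [6] addr=0x41 blk=16 s=0: VC-HIT | VC [8]
  [7] addr=0x40 blk=16 s=0: L1-HIT | VC [8]
  [8] addr=0x20 blk=8 s=0: VC-HIT | VC [16]
  [9] addr=0x5e blk=23 s=3: MISS | VC [16, 15]
  [10] addr=0x22 blk=8 s=0: L1-HIT | VC [16, 15]
  [11] addr=0x62 blk=24 s=0: MISS | VC [16, 15, 8]
  [12] addr=0x41 blk=16 s=0: VC-HIT | VC [24, 15, 8]

SEQ = [MISS, MISS, L1-HIT, L1-HIT, MISS, VC-HIT, VC-HIT, L1-HIT, VC-HIT, MISS, L1-HIT, MISS, VC-HIT]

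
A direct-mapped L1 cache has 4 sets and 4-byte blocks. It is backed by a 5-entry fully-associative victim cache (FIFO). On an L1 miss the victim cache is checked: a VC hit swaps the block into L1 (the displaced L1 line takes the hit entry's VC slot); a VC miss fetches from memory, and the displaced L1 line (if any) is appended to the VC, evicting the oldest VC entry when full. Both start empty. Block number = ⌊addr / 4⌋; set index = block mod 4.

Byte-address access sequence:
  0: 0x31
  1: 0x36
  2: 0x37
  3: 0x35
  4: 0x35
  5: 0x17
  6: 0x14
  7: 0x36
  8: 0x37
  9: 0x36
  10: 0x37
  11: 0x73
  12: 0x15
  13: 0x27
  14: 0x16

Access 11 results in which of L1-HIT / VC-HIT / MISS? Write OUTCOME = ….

OUTCOME = MISS

0: 0x31 (blk 12, set 0) → MISS  vc=[]
1: 0x36 (blk 13, set 1) → MISS  vc=[]
2: 0x37 (blk 13, set 1) → L1-HIT  vc=[]
3: 0x35 (blk 13, set 1) → L1-HIT  vc=[]
4: 0x35 (blk 13, set 1) → L1-HIT  vc=[]
5: 0x17 (blk 5, set 1) → MISS  vc=[13]
6: 0x14 (blk 5, set 1) → L1-HIT  vc=[13]
7: 0x36 (blk 13, set 1) → VC-HIT  vc=[5]
8: 0x37 (blk 13, set 1) → L1-HIT  vc=[5]
9: 0x36 (blk 13, set 1) → L1-HIT  vc=[5]
10: 0x37 (blk 13, set 1) → L1-HIT  vc=[5]
11: 0x73 (blk 28, set 0) → MISS  vc=[5, 12]
12: 0x15 (blk 5, set 1) → VC-HIT  vc=[13, 12]
13: 0x27 (blk 9, set 1) → MISS  vc=[13, 12, 5]
14: 0x16 (blk 5, set 1) → VC-HIT  vc=[13, 12, 9]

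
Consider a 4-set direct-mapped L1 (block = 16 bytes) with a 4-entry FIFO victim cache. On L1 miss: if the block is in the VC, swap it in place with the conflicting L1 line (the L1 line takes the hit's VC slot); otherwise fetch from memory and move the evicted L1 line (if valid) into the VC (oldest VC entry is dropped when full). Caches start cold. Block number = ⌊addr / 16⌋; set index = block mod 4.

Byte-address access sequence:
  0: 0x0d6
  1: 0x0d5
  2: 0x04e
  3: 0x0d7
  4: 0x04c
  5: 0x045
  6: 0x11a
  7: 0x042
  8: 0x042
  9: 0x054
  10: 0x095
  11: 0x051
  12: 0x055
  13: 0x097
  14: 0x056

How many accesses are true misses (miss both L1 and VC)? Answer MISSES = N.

0: 0xd6 (blk 13, set 1) → MISS  vc=[]
1: 0xd5 (blk 13, set 1) → L1-HIT  vc=[]
2: 0x4e (blk 4, set 0) → MISS  vc=[]
3: 0xd7 (blk 13, set 1) → L1-HIT  vc=[]
4: 0x4c (blk 4, set 0) → L1-HIT  vc=[]
5: 0x45 (blk 4, set 0) → L1-HIT  vc=[]
6: 0x11a (blk 17, set 1) → MISS  vc=[13]
7: 0x42 (blk 4, set 0) → L1-HIT  vc=[13]
8: 0x42 (blk 4, set 0) → L1-HIT  vc=[13]
9: 0x54 (blk 5, set 1) → MISS  vc=[13, 17]
10: 0x95 (blk 9, set 1) → MISS  vc=[13, 17, 5]
11: 0x51 (blk 5, set 1) → VC-HIT  vc=[13, 17, 9]
12: 0x55 (blk 5, set 1) → L1-HIT  vc=[13, 17, 9]
13: 0x97 (blk 9, set 1) → VC-HIT  vc=[13, 17, 5]
14: 0x56 (blk 5, set 1) → VC-HIT  vc=[13, 17, 9]

MISSES = 5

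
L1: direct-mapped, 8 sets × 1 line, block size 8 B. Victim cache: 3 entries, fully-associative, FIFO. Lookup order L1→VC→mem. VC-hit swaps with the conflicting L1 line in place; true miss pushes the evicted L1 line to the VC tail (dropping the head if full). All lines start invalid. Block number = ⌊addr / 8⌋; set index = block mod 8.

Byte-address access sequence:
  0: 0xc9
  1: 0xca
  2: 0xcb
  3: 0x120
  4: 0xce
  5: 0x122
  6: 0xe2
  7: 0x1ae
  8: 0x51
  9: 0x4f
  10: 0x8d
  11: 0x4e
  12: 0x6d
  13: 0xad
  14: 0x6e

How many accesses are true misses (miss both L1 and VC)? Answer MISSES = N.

0: 0xc9 (blk 25, set 1) → MISS  vc=[]
1: 0xca (blk 25, set 1) → L1-HIT  vc=[]
2: 0xcb (blk 25, set 1) → L1-HIT  vc=[]
3: 0x120 (blk 36, set 4) → MISS  vc=[]
4: 0xce (blk 25, set 1) → L1-HIT  vc=[]
5: 0x122 (blk 36, set 4) → L1-HIT  vc=[]
6: 0xe2 (blk 28, set 4) → MISS  vc=[36]
7: 0x1ae (blk 53, set 5) → MISS  vc=[36]
8: 0x51 (blk 10, set 2) → MISS  vc=[36]
9: 0x4f (blk 9, set 1) → MISS  vc=[36, 25]
10: 0x8d (blk 17, set 1) → MISS  vc=[36, 25, 9]
11: 0x4e (blk 9, set 1) → VC-HIT  vc=[36, 25, 17]
12: 0x6d (blk 13, set 5) → MISS  vc=[25, 17, 53]
13: 0xad (blk 21, set 5) → MISS  vc=[17, 53, 13]
14: 0x6e (blk 13, set 5) → VC-HIT  vc=[17, 53, 21]

MISSES = 9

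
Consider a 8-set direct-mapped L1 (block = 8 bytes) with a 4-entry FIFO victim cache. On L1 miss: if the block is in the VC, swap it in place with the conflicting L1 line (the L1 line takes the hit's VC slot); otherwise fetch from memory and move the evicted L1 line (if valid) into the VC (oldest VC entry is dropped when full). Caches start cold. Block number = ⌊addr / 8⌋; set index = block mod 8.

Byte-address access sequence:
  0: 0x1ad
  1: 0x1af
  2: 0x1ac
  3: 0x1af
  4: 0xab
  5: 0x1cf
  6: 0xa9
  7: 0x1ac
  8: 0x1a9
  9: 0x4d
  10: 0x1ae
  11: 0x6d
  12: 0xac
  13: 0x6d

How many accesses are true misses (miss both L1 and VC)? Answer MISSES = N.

  [0] addr=0x1ad blk=53 s=5: MISS | VC []
  [1] addr=0x1af blk=53 s=5: L1-HIT | VC []
  [2] addr=0x1ac blk=53 s=5: L1-HIT | VC []
  [3] addr=0x1af blk=53 s=5: L1-HIT | VC []
  [4] addr=0xab blk=21 s=5: MISS | VC [53]
  [5] addr=0x1cf blk=57 s=1: MISS | VC [53]
  [6] addr=0xa9 blk=21 s=5: L1-HIT | VC [53]
  [7] addr=0x1ac blk=53 s=5: VC-HIT | VC [21]
  [8] addr=0x1a9 blk=53 s=5: L1-HIT | VC [21]
  [9] addr=0x4d blk=9 s=1: MISS | VC [21, 57]
  [10] addr=0x1ae blk=53 s=5: L1-HIT | VC [21, 57]
  [11] addr=0x6d blk=13 s=5: MISS | VC [21, 57, 53]
  [12] addr=0xac blk=21 s=5: VC-HIT | VC [13, 57, 53]
  [13] addr=0x6d blk=13 s=5: VC-HIT | VC [21, 57, 53]

MISSES = 5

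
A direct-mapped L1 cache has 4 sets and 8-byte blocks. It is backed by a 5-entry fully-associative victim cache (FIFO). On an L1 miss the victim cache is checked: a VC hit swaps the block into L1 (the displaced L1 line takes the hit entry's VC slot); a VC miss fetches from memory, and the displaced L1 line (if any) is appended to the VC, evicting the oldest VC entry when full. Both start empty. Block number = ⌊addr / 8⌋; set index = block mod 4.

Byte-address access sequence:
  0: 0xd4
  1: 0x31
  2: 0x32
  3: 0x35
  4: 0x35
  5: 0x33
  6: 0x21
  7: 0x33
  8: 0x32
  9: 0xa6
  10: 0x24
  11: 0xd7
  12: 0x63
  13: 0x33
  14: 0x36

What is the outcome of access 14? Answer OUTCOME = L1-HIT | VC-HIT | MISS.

OUTCOME = L1-HIT

  [0] addr=0xd4 blk=26 s=2: MISS | VC []
  [1] addr=0x31 blk=6 s=2: MISS | VC [26]
  [2] addr=0x32 blk=6 s=2: L1-HIT | VC [26]
  [3] addr=0x35 blk=6 s=2: L1-HIT | VC [26]
  [4] addr=0x35 blk=6 s=2: L1-HIT | VC [26]
  [5] addr=0x33 blk=6 s=2: L1-HIT | VC [26]
  [6] addr=0x21 blk=4 s=0: MISS | VC [26]
  [7] addr=0x33 blk=6 s=2: L1-HIT | VC [26]
  [8] addr=0x32 blk=6 s=2: L1-HIT | VC [26]
  [9] addr=0xa6 blk=20 s=0: MISS | VC [26, 4]
  [10] addr=0x24 blk=4 s=0: VC-HIT | VC [26, 20]
  [11] addr=0xd7 blk=26 s=2: VC-HIT | VC [6, 20]
  [12] addr=0x63 blk=12 s=0: MISS | VC [6, 20, 4]
  [13] addr=0x33 blk=6 s=2: VC-HIT | VC [26, 20, 4]
  [14] addr=0x36 blk=6 s=2: L1-HIT | VC [26, 20, 4]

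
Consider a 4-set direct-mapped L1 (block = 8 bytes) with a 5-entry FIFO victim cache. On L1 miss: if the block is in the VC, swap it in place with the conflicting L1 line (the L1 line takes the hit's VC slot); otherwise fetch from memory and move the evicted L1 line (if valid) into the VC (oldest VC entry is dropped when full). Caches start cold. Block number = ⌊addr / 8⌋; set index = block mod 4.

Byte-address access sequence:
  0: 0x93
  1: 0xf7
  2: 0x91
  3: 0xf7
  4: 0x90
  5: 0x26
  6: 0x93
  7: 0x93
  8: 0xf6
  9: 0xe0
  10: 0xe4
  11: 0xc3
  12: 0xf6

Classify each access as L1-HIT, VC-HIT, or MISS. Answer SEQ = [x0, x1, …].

SEQ = [MISS, MISS, VC-HIT, VC-HIT, VC-HIT, MISS, L1-HIT, L1-HIT, VC-HIT, MISS, L1-HIT, MISS, L1-HIT]

  [0] addr=0x93 blk=18 s=2: MISS | VC []
  [1] addr=0xf7 blk=30 s=2: MISS | VC [18]
  [2] addr=0x91 blk=18 s=2: VC-HIT | VC [30]
  [3] addr=0xf7 blk=30 s=2: VC-HIT | VC [18]
  [4] addr=0x90 blk=18 s=2: VC-HIT | VC [30]
  [5] addr=0x26 blk=4 s=0: MISS | VC [30]
  [6] addr=0x93 blk=18 s=2: L1-HIT | VC [30]
  [7] addr=0x93 blk=18 s=2: L1-HIT | VC [30]
  [8] addr=0xf6 blk=30 s=2: VC-HIT | VC [18]
  [9] addr=0xe0 blk=28 s=0: MISS | VC [18, 4]
  [10] addr=0xe4 blk=28 s=0: L1-HIT | VC [18, 4]
  [11] addr=0xc3 blk=24 s=0: MISS | VC [18, 4, 28]
  [12] addr=0xf6 blk=30 s=2: L1-HIT | VC [18, 4, 28]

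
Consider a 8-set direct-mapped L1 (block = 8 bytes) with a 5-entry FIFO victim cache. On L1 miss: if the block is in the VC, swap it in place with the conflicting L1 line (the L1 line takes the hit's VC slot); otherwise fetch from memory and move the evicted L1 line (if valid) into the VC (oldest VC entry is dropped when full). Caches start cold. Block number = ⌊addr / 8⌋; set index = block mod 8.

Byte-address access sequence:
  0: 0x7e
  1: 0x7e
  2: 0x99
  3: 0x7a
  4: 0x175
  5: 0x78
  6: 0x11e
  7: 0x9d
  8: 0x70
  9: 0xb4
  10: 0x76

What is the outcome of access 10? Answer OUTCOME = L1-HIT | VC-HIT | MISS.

OUTCOME = VC-HIT

0: 0x7e (blk 15, set 7) → MISS  vc=[]
1: 0x7e (blk 15, set 7) → L1-HIT  vc=[]
2: 0x99 (blk 19, set 3) → MISS  vc=[]
3: 0x7a (blk 15, set 7) → L1-HIT  vc=[]
4: 0x175 (blk 46, set 6) → MISS  vc=[]
5: 0x78 (blk 15, set 7) → L1-HIT  vc=[]
6: 0x11e (blk 35, set 3) → MISS  vc=[19]
7: 0x9d (blk 19, set 3) → VC-HIT  vc=[35]
8: 0x70 (blk 14, set 6) → MISS  vc=[35, 46]
9: 0xb4 (blk 22, set 6) → MISS  vc=[35, 46, 14]
10: 0x76 (blk 14, set 6) → VC-HIT  vc=[35, 46, 22]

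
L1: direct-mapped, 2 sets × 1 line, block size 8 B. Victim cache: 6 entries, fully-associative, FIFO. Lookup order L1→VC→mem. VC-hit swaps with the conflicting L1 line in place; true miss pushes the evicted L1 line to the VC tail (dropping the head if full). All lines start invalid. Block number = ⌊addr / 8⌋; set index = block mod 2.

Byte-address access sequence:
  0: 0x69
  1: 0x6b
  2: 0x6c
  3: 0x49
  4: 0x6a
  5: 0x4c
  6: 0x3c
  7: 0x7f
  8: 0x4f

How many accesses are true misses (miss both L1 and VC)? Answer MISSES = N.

  [0] addr=0x69 blk=13 s=1: MISS | VC []
  [1] addr=0x6b blk=13 s=1: L1-HIT | VC []
  [2] addr=0x6c blk=13 s=1: L1-HIT | VC []
  [3] addr=0x49 blk=9 s=1: MISS | VC [13]
  [4] addr=0x6a blk=13 s=1: VC-HIT | VC [9]
  [5] addr=0x4c blk=9 s=1: VC-HIT | VC [13]
  [6] addr=0x3c blk=7 s=1: MISS | VC [13, 9]
  [7] addr=0x7f blk=15 s=1: MISS | VC [13, 9, 7]
  [8] addr=0x4f blk=9 s=1: VC-HIT | VC [13, 15, 7]

MISSES = 4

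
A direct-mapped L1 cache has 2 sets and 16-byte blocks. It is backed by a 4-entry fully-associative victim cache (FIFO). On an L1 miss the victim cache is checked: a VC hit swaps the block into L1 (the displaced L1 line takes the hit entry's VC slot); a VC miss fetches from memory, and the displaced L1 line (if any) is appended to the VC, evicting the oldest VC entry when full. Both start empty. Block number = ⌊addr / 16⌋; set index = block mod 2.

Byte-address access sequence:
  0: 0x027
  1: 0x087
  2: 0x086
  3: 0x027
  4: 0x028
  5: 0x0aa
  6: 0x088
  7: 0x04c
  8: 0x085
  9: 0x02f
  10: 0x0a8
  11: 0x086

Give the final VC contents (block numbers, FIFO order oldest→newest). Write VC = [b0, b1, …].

VC = [2, 10, 4]

#0 0x27→b2/s0 MISS; vc=[]
#1 0x87→b8/s0 MISS; vc=[2]
#2 0x86→b8/s0 L1-HIT; vc=[2]
#3 0x27→b2/s0 VC-HIT; vc=[8]
#4 0x28→b2/s0 L1-HIT; vc=[8]
#5 0xaa→b10/s0 MISS; vc=[8,2]
#6 0x88→b8/s0 VC-HIT; vc=[10,2]
#7 0x4c→b4/s0 MISS; vc=[10,2,8]
#8 0x85→b8/s0 VC-HIT; vc=[10,2,4]
#9 0x2f→b2/s0 VC-HIT; vc=[10,8,4]
#10 0xa8→b10/s0 VC-HIT; vc=[2,8,4]
#11 0x86→b8/s0 VC-HIT; vc=[2,10,4]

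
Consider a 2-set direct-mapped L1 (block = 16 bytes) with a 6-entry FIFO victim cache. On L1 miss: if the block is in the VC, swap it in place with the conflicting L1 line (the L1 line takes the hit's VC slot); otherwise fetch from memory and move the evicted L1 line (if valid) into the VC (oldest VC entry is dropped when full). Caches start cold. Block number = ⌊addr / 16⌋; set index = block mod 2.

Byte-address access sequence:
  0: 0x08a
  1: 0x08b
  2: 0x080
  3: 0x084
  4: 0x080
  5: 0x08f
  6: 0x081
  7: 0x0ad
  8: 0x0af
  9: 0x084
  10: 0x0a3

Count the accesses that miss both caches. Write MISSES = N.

0: 0x8a (blk 8, set 0) → MISS  vc=[]
1: 0x8b (blk 8, set 0) → L1-HIT  vc=[]
2: 0x80 (blk 8, set 0) → L1-HIT  vc=[]
3: 0x84 (blk 8, set 0) → L1-HIT  vc=[]
4: 0x80 (blk 8, set 0) → L1-HIT  vc=[]
5: 0x8f (blk 8, set 0) → L1-HIT  vc=[]
6: 0x81 (blk 8, set 0) → L1-HIT  vc=[]
7: 0xad (blk 10, set 0) → MISS  vc=[8]
8: 0xaf (blk 10, set 0) → L1-HIT  vc=[8]
9: 0x84 (blk 8, set 0) → VC-HIT  vc=[10]
10: 0xa3 (blk 10, set 0) → VC-HIT  vc=[8]

MISSES = 2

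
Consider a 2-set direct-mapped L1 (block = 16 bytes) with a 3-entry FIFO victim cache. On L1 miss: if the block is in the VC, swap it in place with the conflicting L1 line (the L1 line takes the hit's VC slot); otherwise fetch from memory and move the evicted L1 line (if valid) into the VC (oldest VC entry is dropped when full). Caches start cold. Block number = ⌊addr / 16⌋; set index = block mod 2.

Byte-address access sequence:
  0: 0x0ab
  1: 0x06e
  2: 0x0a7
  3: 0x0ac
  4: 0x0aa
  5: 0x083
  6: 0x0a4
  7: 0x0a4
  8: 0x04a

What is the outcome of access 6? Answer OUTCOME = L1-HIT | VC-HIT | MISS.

OUTCOME = VC-HIT

#0 0xab→b10/s0 MISS; vc=[]
#1 0x6e→b6/s0 MISS; vc=[10]
#2 0xa7→b10/s0 VC-HIT; vc=[6]
#3 0xac→b10/s0 L1-HIT; vc=[6]
#4 0xaa→b10/s0 L1-HIT; vc=[6]
#5 0x83→b8/s0 MISS; vc=[6,10]
#6 0xa4→b10/s0 VC-HIT; vc=[6,8]
#7 0xa4→b10/s0 L1-HIT; vc=[6,8]
#8 0x4a→b4/s0 MISS; vc=[6,8,10]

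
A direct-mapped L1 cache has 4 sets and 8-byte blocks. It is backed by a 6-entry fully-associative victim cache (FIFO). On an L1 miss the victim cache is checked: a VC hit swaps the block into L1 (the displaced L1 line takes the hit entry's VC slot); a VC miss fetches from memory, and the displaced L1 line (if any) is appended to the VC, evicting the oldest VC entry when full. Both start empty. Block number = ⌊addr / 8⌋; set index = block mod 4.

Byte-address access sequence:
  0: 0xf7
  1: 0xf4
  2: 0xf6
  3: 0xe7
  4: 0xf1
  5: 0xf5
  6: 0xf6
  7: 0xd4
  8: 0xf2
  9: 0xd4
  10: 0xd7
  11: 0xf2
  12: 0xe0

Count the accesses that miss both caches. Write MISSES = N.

MISSES = 3

0: 0xf7 (blk 30, set 2) → MISS  vc=[]
1: 0xf4 (blk 30, set 2) → L1-HIT  vc=[]
2: 0xf6 (blk 30, set 2) → L1-HIT  vc=[]
3: 0xe7 (blk 28, set 0) → MISS  vc=[]
4: 0xf1 (blk 30, set 2) → L1-HIT  vc=[]
5: 0xf5 (blk 30, set 2) → L1-HIT  vc=[]
6: 0xf6 (blk 30, set 2) → L1-HIT  vc=[]
7: 0xd4 (blk 26, set 2) → MISS  vc=[30]
8: 0xf2 (blk 30, set 2) → VC-HIT  vc=[26]
9: 0xd4 (blk 26, set 2) → VC-HIT  vc=[30]
10: 0xd7 (blk 26, set 2) → L1-HIT  vc=[30]
11: 0xf2 (blk 30, set 2) → VC-HIT  vc=[26]
12: 0xe0 (blk 28, set 0) → L1-HIT  vc=[26]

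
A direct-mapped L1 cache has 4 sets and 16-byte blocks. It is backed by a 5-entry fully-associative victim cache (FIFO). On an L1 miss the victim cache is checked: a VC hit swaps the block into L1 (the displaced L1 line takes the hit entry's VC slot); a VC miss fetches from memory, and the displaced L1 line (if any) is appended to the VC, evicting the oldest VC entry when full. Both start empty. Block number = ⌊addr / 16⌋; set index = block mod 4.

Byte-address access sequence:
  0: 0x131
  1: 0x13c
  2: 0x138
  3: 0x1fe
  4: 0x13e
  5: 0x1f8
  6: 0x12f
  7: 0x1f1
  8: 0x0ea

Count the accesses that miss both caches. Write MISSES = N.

MISSES = 4

  [0] addr=0x131 blk=19 s=3: MISS | VC []
  [1] addr=0x13c blk=19 s=3: L1-HIT | VC []
  [2] addr=0x138 blk=19 s=3: L1-HIT | VC []
  [3] addr=0x1fe blk=31 s=3: MISS | VC [19]
  [4] addr=0x13e blk=19 s=3: VC-HIT | VC [31]
  [5] addr=0x1f8 blk=31 s=3: VC-HIT | VC [19]
  [6] addr=0x12f blk=18 s=2: MISS | VC [19]
  [7] addr=0x1f1 blk=31 s=3: L1-HIT | VC [19]
  [8] addr=0xea blk=14 s=2: MISS | VC [19, 18]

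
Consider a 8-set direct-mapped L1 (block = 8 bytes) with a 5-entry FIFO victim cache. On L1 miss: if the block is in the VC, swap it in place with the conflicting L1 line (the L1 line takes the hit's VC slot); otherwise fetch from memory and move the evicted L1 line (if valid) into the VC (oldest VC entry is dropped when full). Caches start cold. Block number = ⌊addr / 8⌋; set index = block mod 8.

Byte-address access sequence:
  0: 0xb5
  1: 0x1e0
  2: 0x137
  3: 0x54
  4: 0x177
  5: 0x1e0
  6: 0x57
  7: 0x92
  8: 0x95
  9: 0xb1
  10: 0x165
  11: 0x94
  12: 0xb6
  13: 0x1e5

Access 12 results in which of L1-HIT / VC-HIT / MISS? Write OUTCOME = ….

OUTCOME = L1-HIT

#0 0xb5→b22/s6 MISS; vc=[]
#1 0x1e0→b60/s4 MISS; vc=[]
#2 0x137→b38/s6 MISS; vc=[22]
#3 0x54→b10/s2 MISS; vc=[22]
#4 0x177→b46/s6 MISS; vc=[22,38]
#5 0x1e0→b60/s4 L1-HIT; vc=[22,38]
#6 0x57→b10/s2 L1-HIT; vc=[22,38]
#7 0x92→b18/s2 MISS; vc=[22,38,10]
#8 0x95→b18/s2 L1-HIT; vc=[22,38,10]
#9 0xb1→b22/s6 VC-HIT; vc=[46,38,10]
#10 0x165→b44/s4 MISS; vc=[46,38,10,60]
#11 0x94→b18/s2 L1-HIT; vc=[46,38,10,60]
#12 0xb6→b22/s6 L1-HIT; vc=[46,38,10,60]
#13 0x1e5→b60/s4 VC-HIT; vc=[46,38,10,44]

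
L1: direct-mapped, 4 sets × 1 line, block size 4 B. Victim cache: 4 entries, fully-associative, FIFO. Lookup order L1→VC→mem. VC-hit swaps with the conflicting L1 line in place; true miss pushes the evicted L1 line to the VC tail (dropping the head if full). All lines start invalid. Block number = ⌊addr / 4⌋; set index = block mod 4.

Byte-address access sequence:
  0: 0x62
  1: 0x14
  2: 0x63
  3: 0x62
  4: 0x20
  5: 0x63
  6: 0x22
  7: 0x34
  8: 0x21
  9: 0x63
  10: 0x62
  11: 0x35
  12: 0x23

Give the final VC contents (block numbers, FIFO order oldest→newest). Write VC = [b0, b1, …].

VC = [24, 5]

#0 0x62→b24/s0 MISS; vc=[]
#1 0x14→b5/s1 MISS; vc=[]
#2 0x63→b24/s0 L1-HIT; vc=[]
#3 0x62→b24/s0 L1-HIT; vc=[]
#4 0x20→b8/s0 MISS; vc=[24]
#5 0x63→b24/s0 VC-HIT; vc=[8]
#6 0x22→b8/s0 VC-HIT; vc=[24]
#7 0x34→b13/s1 MISS; vc=[24,5]
#8 0x21→b8/s0 L1-HIT; vc=[24,5]
#9 0x63→b24/s0 VC-HIT; vc=[8,5]
#10 0x62→b24/s0 L1-HIT; vc=[8,5]
#11 0x35→b13/s1 L1-HIT; vc=[8,5]
#12 0x23→b8/s0 VC-HIT; vc=[24,5]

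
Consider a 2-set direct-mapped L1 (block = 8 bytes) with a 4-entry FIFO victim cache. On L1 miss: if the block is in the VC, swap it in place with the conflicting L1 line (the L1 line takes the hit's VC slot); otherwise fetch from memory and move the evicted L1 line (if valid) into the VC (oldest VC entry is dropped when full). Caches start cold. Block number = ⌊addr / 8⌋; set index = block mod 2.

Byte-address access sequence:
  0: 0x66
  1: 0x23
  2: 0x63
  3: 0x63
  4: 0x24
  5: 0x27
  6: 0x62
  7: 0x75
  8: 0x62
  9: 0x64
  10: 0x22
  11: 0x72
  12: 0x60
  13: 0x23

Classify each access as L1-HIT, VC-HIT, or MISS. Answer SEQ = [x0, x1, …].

  [0] addr=0x66 blk=12 s=0: MISS | VC []
  [1] addr=0x23 blk=4 s=0: MISS | VC [12]
  [2] addr=0x63 blk=12 s=0: VC-HIT | VC [4]
  [3] addr=0x63 blk=12 s=0: L1-HIT | VC [4]
  [4] addr=0x24 blk=4 s=0: VC-HIT | VC [12]
  [5] addr=0x27 blk=4 s=0: L1-HIT | VC [12]
  [6] addr=0x62 blk=12 s=0: VC-HIT | VC [4]
  [7] addr=0x75 blk=14 s=0: MISS | VC [4, 12]
  [8] addr=0x62 blk=12 s=0: VC-HIT | VC [4, 14]
  [9] addr=0x64 blk=12 s=0: L1-HIT | VC [4, 14]
  [10] addr=0x22 blk=4 s=0: VC-HIT | VC [12, 14]
  [11] addr=0x72 blk=14 s=0: VC-HIT | VC [12, 4]
  [12] addr=0x60 blk=12 s=0: VC-HIT | VC [14, 4]
  [13] addr=0x23 blk=4 s=0: VC-HIT | VC [14, 12]

SEQ = [MISS, MISS, VC-HIT, L1-HIT, VC-HIT, L1-HIT, VC-HIT, MISS, VC-HIT, L1-HIT, VC-HIT, VC-HIT, VC-HIT, VC-HIT]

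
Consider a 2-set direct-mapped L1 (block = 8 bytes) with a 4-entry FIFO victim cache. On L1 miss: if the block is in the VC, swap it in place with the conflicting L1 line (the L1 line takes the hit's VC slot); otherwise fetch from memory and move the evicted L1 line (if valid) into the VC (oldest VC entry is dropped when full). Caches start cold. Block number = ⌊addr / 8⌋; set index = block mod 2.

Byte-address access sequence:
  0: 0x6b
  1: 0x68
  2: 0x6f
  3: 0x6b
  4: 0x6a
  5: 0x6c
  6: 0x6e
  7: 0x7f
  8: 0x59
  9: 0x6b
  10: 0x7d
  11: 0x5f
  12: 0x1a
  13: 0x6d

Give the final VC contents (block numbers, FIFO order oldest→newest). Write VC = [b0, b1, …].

VC = [15, 3, 11]

0: 0x6b (blk 13, set 1) → MISS  vc=[]
1: 0x68 (blk 13, set 1) → L1-HIT  vc=[]
2: 0x6f (blk 13, set 1) → L1-HIT  vc=[]
3: 0x6b (blk 13, set 1) → L1-HIT  vc=[]
4: 0x6a (blk 13, set 1) → L1-HIT  vc=[]
5: 0x6c (blk 13, set 1) → L1-HIT  vc=[]
6: 0x6e (blk 13, set 1) → L1-HIT  vc=[]
7: 0x7f (blk 15, set 1) → MISS  vc=[13]
8: 0x59 (blk 11, set 1) → MISS  vc=[13, 15]
9: 0x6b (blk 13, set 1) → VC-HIT  vc=[11, 15]
10: 0x7d (blk 15, set 1) → VC-HIT  vc=[11, 13]
11: 0x5f (blk 11, set 1) → VC-HIT  vc=[15, 13]
12: 0x1a (blk 3, set 1) → MISS  vc=[15, 13, 11]
13: 0x6d (blk 13, set 1) → VC-HIT  vc=[15, 3, 11]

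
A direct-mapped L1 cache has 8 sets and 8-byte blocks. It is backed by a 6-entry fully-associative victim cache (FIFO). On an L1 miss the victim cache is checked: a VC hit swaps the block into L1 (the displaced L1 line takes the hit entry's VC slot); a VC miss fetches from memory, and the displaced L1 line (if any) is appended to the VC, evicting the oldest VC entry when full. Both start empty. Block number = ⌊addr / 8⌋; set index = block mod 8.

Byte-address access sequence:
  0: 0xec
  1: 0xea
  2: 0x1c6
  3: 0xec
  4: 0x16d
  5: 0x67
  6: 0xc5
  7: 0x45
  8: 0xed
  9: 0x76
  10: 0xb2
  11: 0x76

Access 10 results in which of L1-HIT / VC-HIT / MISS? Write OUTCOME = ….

  [0] addr=0xec blk=29 s=5: MISS | VC []
  [1] addr=0xea blk=29 s=5: L1-HIT | VC []
  [2] addr=0x1c6 blk=56 s=0: MISS | VC []
  [3] addr=0xec blk=29 s=5: L1-HIT | VC []
  [4] addr=0x16d blk=45 s=5: MISS | VC [29]
  [5] addr=0x67 blk=12 s=4: MISS | VC [29]
  [6] addr=0xc5 blk=24 s=0: MISS | VC [29, 56]
  [7] addr=0x45 blk=8 s=0: MISS | VC [29, 56, 24]
  [8] addr=0xed blk=29 s=5: VC-HIT | VC [45, 56, 24]
  [9] addr=0x76 blk=14 s=6: MISS | VC [45, 56, 24]
  [10] addr=0xb2 blk=22 s=6: MISS | VC [45, 56, 24, 14]
  [11] addr=0x76 blk=14 s=6: VC-HIT | VC [45, 56, 24, 22]

OUTCOME = MISS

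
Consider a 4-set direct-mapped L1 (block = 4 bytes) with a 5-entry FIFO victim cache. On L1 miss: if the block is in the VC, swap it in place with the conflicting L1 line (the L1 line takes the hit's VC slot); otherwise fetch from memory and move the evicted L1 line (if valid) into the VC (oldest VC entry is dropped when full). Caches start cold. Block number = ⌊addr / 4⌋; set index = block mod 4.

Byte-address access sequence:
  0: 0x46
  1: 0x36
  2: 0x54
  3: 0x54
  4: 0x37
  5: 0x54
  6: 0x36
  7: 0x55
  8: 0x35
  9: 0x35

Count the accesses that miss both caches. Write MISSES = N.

0: 0x46 (blk 17, set 1) → MISS  vc=[]
1: 0x36 (blk 13, set 1) → MISS  vc=[17]
2: 0x54 (blk 21, set 1) → MISS  vc=[17, 13]
3: 0x54 (blk 21, set 1) → L1-HIT  vc=[17, 13]
4: 0x37 (blk 13, set 1) → VC-HIT  vc=[17, 21]
5: 0x54 (blk 21, set 1) → VC-HIT  vc=[17, 13]
6: 0x36 (blk 13, set 1) → VC-HIT  vc=[17, 21]
7: 0x55 (blk 21, set 1) → VC-HIT  vc=[17, 13]
8: 0x35 (blk 13, set 1) → VC-HIT  vc=[17, 21]
9: 0x35 (blk 13, set 1) → L1-HIT  vc=[17, 21]

MISSES = 3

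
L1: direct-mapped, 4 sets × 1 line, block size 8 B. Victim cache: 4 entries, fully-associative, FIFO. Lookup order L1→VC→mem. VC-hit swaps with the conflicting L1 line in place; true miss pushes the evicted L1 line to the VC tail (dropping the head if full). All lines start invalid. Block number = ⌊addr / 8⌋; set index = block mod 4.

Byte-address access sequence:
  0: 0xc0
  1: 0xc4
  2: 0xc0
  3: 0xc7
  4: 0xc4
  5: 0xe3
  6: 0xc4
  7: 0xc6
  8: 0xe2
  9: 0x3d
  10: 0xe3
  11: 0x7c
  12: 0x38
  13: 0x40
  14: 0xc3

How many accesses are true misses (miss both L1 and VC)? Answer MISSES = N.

MISSES = 5

0: 0xc0 (blk 24, set 0) → MISS  vc=[]
1: 0xc4 (blk 24, set 0) → L1-HIT  vc=[]
2: 0xc0 (blk 24, set 0) → L1-HIT  vc=[]
3: 0xc7 (blk 24, set 0) → L1-HIT  vc=[]
4: 0xc4 (blk 24, set 0) → L1-HIT  vc=[]
5: 0xe3 (blk 28, set 0) → MISS  vc=[24]
6: 0xc4 (blk 24, set 0) → VC-HIT  vc=[28]
7: 0xc6 (blk 24, set 0) → L1-HIT  vc=[28]
8: 0xe2 (blk 28, set 0) → VC-HIT  vc=[24]
9: 0x3d (blk 7, set 3) → MISS  vc=[24]
10: 0xe3 (blk 28, set 0) → L1-HIT  vc=[24]
11: 0x7c (blk 15, set 3) → MISS  vc=[24, 7]
12: 0x38 (blk 7, set 3) → VC-HIT  vc=[24, 15]
13: 0x40 (blk 8, set 0) → MISS  vc=[24, 15, 28]
14: 0xc3 (blk 24, set 0) → VC-HIT  vc=[8, 15, 28]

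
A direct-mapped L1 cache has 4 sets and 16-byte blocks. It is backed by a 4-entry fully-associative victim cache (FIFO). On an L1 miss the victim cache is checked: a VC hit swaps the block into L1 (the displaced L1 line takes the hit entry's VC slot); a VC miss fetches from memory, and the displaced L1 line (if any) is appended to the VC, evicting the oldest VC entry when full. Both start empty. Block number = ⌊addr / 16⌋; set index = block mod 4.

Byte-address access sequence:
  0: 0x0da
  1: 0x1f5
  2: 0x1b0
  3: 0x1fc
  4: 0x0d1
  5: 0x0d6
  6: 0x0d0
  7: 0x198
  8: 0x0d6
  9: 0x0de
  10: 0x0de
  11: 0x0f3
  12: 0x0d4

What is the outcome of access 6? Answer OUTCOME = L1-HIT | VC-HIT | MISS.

OUTCOME = L1-HIT

0: 0xda (blk 13, set 1) → MISS  vc=[]
1: 0x1f5 (blk 31, set 3) → MISS  vc=[]
2: 0x1b0 (blk 27, set 3) → MISS  vc=[31]
3: 0x1fc (blk 31, set 3) → VC-HIT  vc=[27]
4: 0xd1 (blk 13, set 1) → L1-HIT  vc=[27]
5: 0xd6 (blk 13, set 1) → L1-HIT  vc=[27]
6: 0xd0 (blk 13, set 1) → L1-HIT  vc=[27]
7: 0x198 (blk 25, set 1) → MISS  vc=[27, 13]
8: 0xd6 (blk 13, set 1) → VC-HIT  vc=[27, 25]
9: 0xde (blk 13, set 1) → L1-HIT  vc=[27, 25]
10: 0xde (blk 13, set 1) → L1-HIT  vc=[27, 25]
11: 0xf3 (blk 15, set 3) → MISS  vc=[27, 25, 31]
12: 0xd4 (blk 13, set 1) → L1-HIT  vc=[27, 25, 31]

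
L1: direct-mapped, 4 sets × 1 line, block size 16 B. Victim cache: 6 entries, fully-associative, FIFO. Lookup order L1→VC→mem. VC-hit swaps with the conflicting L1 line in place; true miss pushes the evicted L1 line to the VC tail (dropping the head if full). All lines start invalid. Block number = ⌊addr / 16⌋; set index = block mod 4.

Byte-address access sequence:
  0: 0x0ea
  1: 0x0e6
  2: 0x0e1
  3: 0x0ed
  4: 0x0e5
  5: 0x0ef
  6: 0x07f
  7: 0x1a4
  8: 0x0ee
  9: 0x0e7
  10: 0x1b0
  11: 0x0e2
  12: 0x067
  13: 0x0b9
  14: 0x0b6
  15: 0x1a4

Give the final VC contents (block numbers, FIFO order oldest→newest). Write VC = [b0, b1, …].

VC = [6, 7, 14, 27]

  [0] addr=0xea blk=14 s=2: MISS | VC []
  [1] addr=0xe6 blk=14 s=2: L1-HIT | VC []
  [2] addr=0xe1 blk=14 s=2: L1-HIT | VC []
  [3] addr=0xed blk=14 s=2: L1-HIT | VC []
  [4] addr=0xe5 blk=14 s=2: L1-HIT | VC []
  [5] addr=0xef blk=14 s=2: L1-HIT | VC []
  [6] addr=0x7f blk=7 s=3: MISS | VC []
  [7] addr=0x1a4 blk=26 s=2: MISS | VC [14]
  [8] addr=0xee blk=14 s=2: VC-HIT | VC [26]
  [9] addr=0xe7 blk=14 s=2: L1-HIT | VC [26]
  [10] addr=0x1b0 blk=27 s=3: MISS | VC [26, 7]
  [11] addr=0xe2 blk=14 s=2: L1-HIT | VC [26, 7]
  [12] addr=0x67 blk=6 s=2: MISS | VC [26, 7, 14]
  [13] addr=0xb9 blk=11 s=3: MISS | VC [26, 7, 14, 27]
  [14] addr=0xb6 blk=11 s=3: L1-HIT | VC [26, 7, 14, 27]
  [15] addr=0x1a4 blk=26 s=2: VC-HIT | VC [6, 7, 14, 27]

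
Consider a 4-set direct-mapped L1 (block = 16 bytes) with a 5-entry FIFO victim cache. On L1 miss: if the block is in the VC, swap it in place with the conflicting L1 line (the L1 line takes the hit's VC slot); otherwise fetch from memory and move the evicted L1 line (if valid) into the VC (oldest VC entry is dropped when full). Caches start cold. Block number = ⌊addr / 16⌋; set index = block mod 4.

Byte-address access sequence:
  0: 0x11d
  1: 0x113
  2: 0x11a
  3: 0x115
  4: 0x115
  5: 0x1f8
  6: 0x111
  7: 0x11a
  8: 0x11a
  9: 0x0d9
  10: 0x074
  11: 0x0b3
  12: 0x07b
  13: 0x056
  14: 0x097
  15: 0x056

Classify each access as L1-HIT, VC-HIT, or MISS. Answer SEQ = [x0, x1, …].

  [0] addr=0x11d blk=17 s=1: MISS | VC []
  [1] addr=0x113 blk=17 s=1: L1-HIT | VC []
  [2] addr=0x11a blk=17 s=1: L1-HIT | VC []
  [3] addr=0x115 blk=17 s=1: L1-HIT | VC []
  [4] addr=0x115 blk=17 s=1: L1-HIT | VC []
  [5] addr=0x1f8 blk=31 s=3: MISS | VC []
  [6] addr=0x111 blk=17 s=1: L1-HIT | VC []
  [7] addr=0x11a blk=17 s=1: L1-HIT | VC []
  [8] addr=0x11a blk=17 s=1: L1-HIT | VC []
  [9] addr=0xd9 blk=13 s=1: MISS | VC [17]
  [10] addr=0x74 blk=7 s=3: MISS | VC [17, 31]
  [11] addr=0xb3 blk=11 s=3: MISS | VC [17, 31, 7]
  [12] addr=0x7b blk=7 s=3: VC-HIT | VC [17, 31, 11]
  [13] addr=0x56 blk=5 s=1: MISS | VC [17, 31, 11, 13]
  [14] addr=0x97 blk=9 s=1: MISS | VC [17, 31, 11, 13, 5]
  [15] addr=0x56 blk=5 s=1: VC-HIT | VC [17, 31, 11, 13, 9]

SEQ = [MISS, L1-HIT, L1-HIT, L1-HIT, L1-HIT, MISS, L1-HIT, L1-HIT, L1-HIT, MISS, MISS, MISS, VC-HIT, MISS, MISS, VC-HIT]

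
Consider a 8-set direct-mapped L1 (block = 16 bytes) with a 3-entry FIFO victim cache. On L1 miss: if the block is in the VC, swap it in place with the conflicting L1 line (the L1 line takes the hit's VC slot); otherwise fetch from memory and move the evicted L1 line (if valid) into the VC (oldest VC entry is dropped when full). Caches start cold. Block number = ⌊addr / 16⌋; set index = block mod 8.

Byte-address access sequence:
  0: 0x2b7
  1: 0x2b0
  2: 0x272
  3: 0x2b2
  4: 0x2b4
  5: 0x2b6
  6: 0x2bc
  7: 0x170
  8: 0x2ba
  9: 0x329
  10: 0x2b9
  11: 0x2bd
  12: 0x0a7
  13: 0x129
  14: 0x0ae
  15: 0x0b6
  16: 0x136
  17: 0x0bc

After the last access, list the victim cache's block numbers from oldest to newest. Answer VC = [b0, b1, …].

0: 0x2b7 (blk 43, set 3) → MISS  vc=[]
1: 0x2b0 (blk 43, set 3) → L1-HIT  vc=[]
2: 0x272 (blk 39, set 7) → MISS  vc=[]
3: 0x2b2 (blk 43, set 3) → L1-HIT  vc=[]
4: 0x2b4 (blk 43, set 3) → L1-HIT  vc=[]
5: 0x2b6 (blk 43, set 3) → L1-HIT  vc=[]
6: 0x2bc (blk 43, set 3) → L1-HIT  vc=[]
7: 0x170 (blk 23, set 7) → MISS  vc=[39]
8: 0x2ba (blk 43, set 3) → L1-HIT  vc=[39]
9: 0x329 (blk 50, set 2) → MISS  vc=[39]
10: 0x2b9 (blk 43, set 3) → L1-HIT  vc=[39]
11: 0x2bd (blk 43, set 3) → L1-HIT  vc=[39]
12: 0xa7 (blk 10, set 2) → MISS  vc=[39, 50]
13: 0x129 (blk 18, set 2) → MISS  vc=[39, 50, 10]
14: 0xae (blk 10, set 2) → VC-HIT  vc=[39, 50, 18]
15: 0xb6 (blk 11, set 3) → MISS  vc=[50, 18, 43]
16: 0x136 (blk 19, set 3) → MISS  vc=[18, 43, 11]
17: 0xbc (blk 11, set 3) → VC-HIT  vc=[18, 43, 19]

VC = [18, 43, 19]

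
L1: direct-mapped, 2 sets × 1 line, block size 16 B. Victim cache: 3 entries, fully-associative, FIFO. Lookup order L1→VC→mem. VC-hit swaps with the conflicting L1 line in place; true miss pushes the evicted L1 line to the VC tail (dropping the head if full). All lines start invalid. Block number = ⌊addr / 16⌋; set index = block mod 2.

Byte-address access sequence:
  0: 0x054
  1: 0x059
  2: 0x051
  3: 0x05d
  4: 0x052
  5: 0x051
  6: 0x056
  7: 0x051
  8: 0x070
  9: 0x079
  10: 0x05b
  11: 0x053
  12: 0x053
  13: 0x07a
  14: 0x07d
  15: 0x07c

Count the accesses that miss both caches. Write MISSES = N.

MISSES = 2

0: 0x54 (blk 5, set 1) → MISS  vc=[]
1: 0x59 (blk 5, set 1) → L1-HIT  vc=[]
2: 0x51 (blk 5, set 1) → L1-HIT  vc=[]
3: 0x5d (blk 5, set 1) → L1-HIT  vc=[]
4: 0x52 (blk 5, set 1) → L1-HIT  vc=[]
5: 0x51 (blk 5, set 1) → L1-HIT  vc=[]
6: 0x56 (blk 5, set 1) → L1-HIT  vc=[]
7: 0x51 (blk 5, set 1) → L1-HIT  vc=[]
8: 0x70 (blk 7, set 1) → MISS  vc=[5]
9: 0x79 (blk 7, set 1) → L1-HIT  vc=[5]
10: 0x5b (blk 5, set 1) → VC-HIT  vc=[7]
11: 0x53 (blk 5, set 1) → L1-HIT  vc=[7]
12: 0x53 (blk 5, set 1) → L1-HIT  vc=[7]
13: 0x7a (blk 7, set 1) → VC-HIT  vc=[5]
14: 0x7d (blk 7, set 1) → L1-HIT  vc=[5]
15: 0x7c (blk 7, set 1) → L1-HIT  vc=[5]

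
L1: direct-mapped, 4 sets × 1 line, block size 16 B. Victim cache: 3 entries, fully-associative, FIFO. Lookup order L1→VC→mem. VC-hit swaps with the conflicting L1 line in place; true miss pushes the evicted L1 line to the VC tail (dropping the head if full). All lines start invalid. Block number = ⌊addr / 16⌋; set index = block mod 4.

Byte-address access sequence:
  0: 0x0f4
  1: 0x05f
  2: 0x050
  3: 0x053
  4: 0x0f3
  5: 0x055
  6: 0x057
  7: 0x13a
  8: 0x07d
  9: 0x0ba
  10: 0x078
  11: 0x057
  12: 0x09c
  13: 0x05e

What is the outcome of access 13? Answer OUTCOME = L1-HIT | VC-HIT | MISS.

0: 0xf4 (blk 15, set 3) → MISS  vc=[]
1: 0x5f (blk 5, set 1) → MISS  vc=[]
2: 0x50 (blk 5, set 1) → L1-HIT  vc=[]
3: 0x53 (blk 5, set 1) → L1-HIT  vc=[]
4: 0xf3 (blk 15, set 3) → L1-HIT  vc=[]
5: 0x55 (blk 5, set 1) → L1-HIT  vc=[]
6: 0x57 (blk 5, set 1) → L1-HIT  vc=[]
7: 0x13a (blk 19, set 3) → MISS  vc=[15]
8: 0x7d (blk 7, set 3) → MISS  vc=[15, 19]
9: 0xba (blk 11, set 3) → MISS  vc=[15, 19, 7]
10: 0x78 (blk 7, set 3) → VC-HIT  vc=[15, 19, 11]
11: 0x57 (blk 5, set 1) → L1-HIT  vc=[15, 19, 11]
12: 0x9c (blk 9, set 1) → MISS  vc=[19, 11, 5]
13: 0x5e (blk 5, set 1) → VC-HIT  vc=[19, 11, 9]

OUTCOME = VC-HIT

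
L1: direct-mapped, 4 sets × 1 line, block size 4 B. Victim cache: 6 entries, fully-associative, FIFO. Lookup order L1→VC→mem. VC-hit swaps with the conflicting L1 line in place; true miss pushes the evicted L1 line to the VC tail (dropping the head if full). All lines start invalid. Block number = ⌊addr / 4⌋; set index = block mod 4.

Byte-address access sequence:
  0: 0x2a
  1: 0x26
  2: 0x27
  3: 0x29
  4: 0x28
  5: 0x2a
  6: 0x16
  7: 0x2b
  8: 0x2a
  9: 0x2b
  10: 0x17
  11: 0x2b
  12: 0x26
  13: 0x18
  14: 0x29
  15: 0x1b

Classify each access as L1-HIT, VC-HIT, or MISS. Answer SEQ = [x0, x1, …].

SEQ = [MISS, MISS, L1-HIT, L1-HIT, L1-HIT, L1-HIT, MISS, L1-HIT, L1-HIT, L1-HIT, L1-HIT, L1-HIT, VC-HIT, MISS, VC-HIT, VC-HIT]

  [0] addr=0x2a blk=10 s=2: MISS | VC []
  [1] addr=0x26 blk=9 s=1: MISS | VC []
  [2] addr=0x27 blk=9 s=1: L1-HIT | VC []
  [3] addr=0x29 blk=10 s=2: L1-HIT | VC []
  [4] addr=0x28 blk=10 s=2: L1-HIT | VC []
  [5] addr=0x2a blk=10 s=2: L1-HIT | VC []
  [6] addr=0x16 blk=5 s=1: MISS | VC [9]
  [7] addr=0x2b blk=10 s=2: L1-HIT | VC [9]
  [8] addr=0x2a blk=10 s=2: L1-HIT | VC [9]
  [9] addr=0x2b blk=10 s=2: L1-HIT | VC [9]
  [10] addr=0x17 blk=5 s=1: L1-HIT | VC [9]
  [11] addr=0x2b blk=10 s=2: L1-HIT | VC [9]
  [12] addr=0x26 blk=9 s=1: VC-HIT | VC [5]
  [13] addr=0x18 blk=6 s=2: MISS | VC [5, 10]
  [14] addr=0x29 blk=10 s=2: VC-HIT | VC [5, 6]
  [15] addr=0x1b blk=6 s=2: VC-HIT | VC [5, 10]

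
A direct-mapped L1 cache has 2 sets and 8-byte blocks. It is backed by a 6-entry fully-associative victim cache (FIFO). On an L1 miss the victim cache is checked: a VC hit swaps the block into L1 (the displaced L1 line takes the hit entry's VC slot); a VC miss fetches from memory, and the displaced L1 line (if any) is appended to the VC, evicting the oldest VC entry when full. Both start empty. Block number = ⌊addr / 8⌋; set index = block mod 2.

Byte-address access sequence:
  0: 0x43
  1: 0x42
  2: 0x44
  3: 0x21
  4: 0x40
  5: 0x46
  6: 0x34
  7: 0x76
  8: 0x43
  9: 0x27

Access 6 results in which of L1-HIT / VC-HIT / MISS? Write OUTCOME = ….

OUTCOME = MISS

#0 0x43→b8/s0 MISS; vc=[]
#1 0x42→b8/s0 L1-HIT; vc=[]
#2 0x44→b8/s0 L1-HIT; vc=[]
#3 0x21→b4/s0 MISS; vc=[8]
#4 0x40→b8/s0 VC-HIT; vc=[4]
#5 0x46→b8/s0 L1-HIT; vc=[4]
#6 0x34→b6/s0 MISS; vc=[4,8]
#7 0x76→b14/s0 MISS; vc=[4,8,6]
#8 0x43→b8/s0 VC-HIT; vc=[4,14,6]
#9 0x27→b4/s0 VC-HIT; vc=[8,14,6]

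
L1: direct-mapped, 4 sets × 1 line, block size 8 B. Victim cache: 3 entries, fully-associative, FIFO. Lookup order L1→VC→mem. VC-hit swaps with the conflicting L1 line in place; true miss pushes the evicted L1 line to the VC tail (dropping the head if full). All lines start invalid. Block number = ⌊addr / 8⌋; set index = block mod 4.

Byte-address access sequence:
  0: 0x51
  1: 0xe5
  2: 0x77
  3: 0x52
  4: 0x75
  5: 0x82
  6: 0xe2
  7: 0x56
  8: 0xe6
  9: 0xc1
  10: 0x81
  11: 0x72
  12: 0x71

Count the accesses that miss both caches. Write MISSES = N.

0: 0x51 (blk 10, set 2) → MISS  vc=[]
1: 0xe5 (blk 28, set 0) → MISS  vc=[]
2: 0x77 (blk 14, set 2) → MISS  vc=[10]
3: 0x52 (blk 10, set 2) → VC-HIT  vc=[14]
4: 0x75 (blk 14, set 2) → VC-HIT  vc=[10]
5: 0x82 (blk 16, set 0) → MISS  vc=[10, 28]
6: 0xe2 (blk 28, set 0) → VC-HIT  vc=[10, 16]
7: 0x56 (blk 10, set 2) → VC-HIT  vc=[14, 16]
8: 0xe6 (blk 28, set 0) → L1-HIT  vc=[14, 16]
9: 0xc1 (blk 24, set 0) → MISS  vc=[14, 16, 28]
10: 0x81 (blk 16, set 0) → VC-HIT  vc=[14, 24, 28]
11: 0x72 (blk 14, set 2) → VC-HIT  vc=[10, 24, 28]
12: 0x71 (blk 14, set 2) → L1-HIT  vc=[10, 24, 28]

MISSES = 5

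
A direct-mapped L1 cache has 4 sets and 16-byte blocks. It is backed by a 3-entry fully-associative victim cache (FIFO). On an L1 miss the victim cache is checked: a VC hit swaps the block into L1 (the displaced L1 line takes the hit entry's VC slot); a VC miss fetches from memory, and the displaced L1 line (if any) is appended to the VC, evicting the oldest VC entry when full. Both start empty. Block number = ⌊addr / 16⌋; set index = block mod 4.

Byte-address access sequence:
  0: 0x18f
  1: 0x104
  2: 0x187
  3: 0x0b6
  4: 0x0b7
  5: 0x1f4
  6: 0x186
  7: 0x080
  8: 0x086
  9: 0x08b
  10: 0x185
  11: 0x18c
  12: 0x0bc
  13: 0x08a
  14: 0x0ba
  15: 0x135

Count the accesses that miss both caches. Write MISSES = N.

MISSES = 6

  [0] addr=0x18f blk=24 s=0: MISS | VC []
  [1] addr=0x104 blk=16 s=0: MISS | VC [24]
  [2] addr=0x187 blk=24 s=0: VC-HIT | VC [16]
  [3] addr=0xb6 blk=11 s=3: MISS | VC [16]
  [4] addr=0xb7 blk=11 s=3: L1-HIT | VC [16]
  [5] addr=0x1f4 blk=31 s=3: MISS | VC [16, 11]
  [6] addr=0x186 blk=24 s=0: L1-HIT | VC [16, 11]
  [7] addr=0x80 blk=8 s=0: MISS | VC [16, 11, 24]
  [8] addr=0x86 blk=8 s=0: L1-HIT | VC [16, 11, 24]
  [9] addr=0x8b blk=8 s=0: L1-HIT | VC [16, 11, 24]
  [10] addr=0x185 blk=24 s=0: VC-HIT | VC [16, 11, 8]
  [11] addr=0x18c blk=24 s=0: L1-HIT | VC [16, 11, 8]
  [12] addr=0xbc blk=11 s=3: VC-HIT | VC [16, 31, 8]
  [13] addr=0x8a blk=8 s=0: VC-HIT | VC [16, 31, 24]
  [14] addr=0xba blk=11 s=3: L1-HIT | VC [16, 31, 24]
  [15] addr=0x135 blk=19 s=3: MISS | VC [31, 24, 11]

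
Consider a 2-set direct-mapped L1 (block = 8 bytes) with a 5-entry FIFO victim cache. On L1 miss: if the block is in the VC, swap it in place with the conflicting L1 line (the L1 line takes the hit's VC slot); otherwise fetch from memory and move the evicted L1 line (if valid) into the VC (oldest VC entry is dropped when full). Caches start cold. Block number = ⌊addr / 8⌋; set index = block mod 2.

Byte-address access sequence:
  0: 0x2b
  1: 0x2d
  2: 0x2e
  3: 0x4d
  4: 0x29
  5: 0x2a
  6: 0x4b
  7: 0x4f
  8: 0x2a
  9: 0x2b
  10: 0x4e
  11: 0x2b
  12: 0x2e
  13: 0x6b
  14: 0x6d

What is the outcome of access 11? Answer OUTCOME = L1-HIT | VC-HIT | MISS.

  [0] addr=0x2b blk=5 s=1: MISS | VC []
  [1] addr=0x2d blk=5 s=1: L1-HIT | VC []
  [2] addr=0x2e blk=5 s=1: L1-HIT | VC []
  [3] addr=0x4d blk=9 s=1: MISS | VC [5]
  [4] addr=0x29 blk=5 s=1: VC-HIT | VC [9]
  [5] addr=0x2a blk=5 s=1: L1-HIT | VC [9]
  [6] addr=0x4b blk=9 s=1: VC-HIT | VC [5]
  [7] addr=0x4f blk=9 s=1: L1-HIT | VC [5]
  [8] addr=0x2a blk=5 s=1: VC-HIT | VC [9]
  [9] addr=0x2b blk=5 s=1: L1-HIT | VC [9]
  [10] addr=0x4e blk=9 s=1: VC-HIT | VC [5]
  [11] addr=0x2b blk=5 s=1: VC-HIT | VC [9]
  [12] addr=0x2e blk=5 s=1: L1-HIT | VC [9]
  [13] addr=0x6b blk=13 s=1: MISS | VC [9, 5]
  [14] addr=0x6d blk=13 s=1: L1-HIT | VC [9, 5]

OUTCOME = VC-HIT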